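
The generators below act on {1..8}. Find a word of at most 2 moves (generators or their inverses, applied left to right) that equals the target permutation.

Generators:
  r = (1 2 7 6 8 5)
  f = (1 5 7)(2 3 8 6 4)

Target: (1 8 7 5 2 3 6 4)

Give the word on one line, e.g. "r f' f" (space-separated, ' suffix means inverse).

  after f: (1 5 7)(2 3 8 6 4)
  after r': (1 8 7 5 2 3 6 4)

f r'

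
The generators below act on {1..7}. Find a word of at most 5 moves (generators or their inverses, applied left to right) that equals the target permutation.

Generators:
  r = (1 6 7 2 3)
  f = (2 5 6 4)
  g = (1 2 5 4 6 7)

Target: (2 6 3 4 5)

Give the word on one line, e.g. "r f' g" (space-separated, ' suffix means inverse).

g r r f

  after g: (1 2 5 4 6 7)
  after r: (1 3)(2 5 4 7 6)
  after r: (2 5 4)(3 6)
  after f: (2 6 3 4 5)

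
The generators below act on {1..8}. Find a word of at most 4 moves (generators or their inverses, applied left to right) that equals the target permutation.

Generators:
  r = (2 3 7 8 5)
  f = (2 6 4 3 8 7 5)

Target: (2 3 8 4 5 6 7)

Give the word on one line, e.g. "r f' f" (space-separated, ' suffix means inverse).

  after r': (2 5 8 7 3)
  after f': (2 7 4 6)(3 5)
  after f': (2 8 3 7 6 5 4)
  after f': (2 3 8 4 5 6 7)

r' f' f' f'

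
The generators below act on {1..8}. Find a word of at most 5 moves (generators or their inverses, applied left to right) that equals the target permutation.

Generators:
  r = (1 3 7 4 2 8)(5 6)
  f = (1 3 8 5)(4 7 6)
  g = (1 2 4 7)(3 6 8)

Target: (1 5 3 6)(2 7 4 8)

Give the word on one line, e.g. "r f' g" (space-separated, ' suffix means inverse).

g' f r

  after g': (1 7 4 2)(3 8 6)
  after f: (1 6 8 4 2 3 5)
  after r: (1 5 3 6)(2 7 4 8)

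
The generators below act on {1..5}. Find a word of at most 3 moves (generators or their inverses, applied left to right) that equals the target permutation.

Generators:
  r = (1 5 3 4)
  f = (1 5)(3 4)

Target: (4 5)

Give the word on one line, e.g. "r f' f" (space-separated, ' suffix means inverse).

r f

  after r: (1 5 3 4)
  after f: (4 5)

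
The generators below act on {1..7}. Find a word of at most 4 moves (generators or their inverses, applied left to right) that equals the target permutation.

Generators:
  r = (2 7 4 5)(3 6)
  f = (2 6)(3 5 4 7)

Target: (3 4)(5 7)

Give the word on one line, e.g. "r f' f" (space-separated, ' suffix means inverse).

r f r f'

  after r: (2 7 4 5)(3 6)
  after f: (2 3)(5 6)
  after r: (2 6)(3 7 4 5)
  after f': (3 4)(5 7)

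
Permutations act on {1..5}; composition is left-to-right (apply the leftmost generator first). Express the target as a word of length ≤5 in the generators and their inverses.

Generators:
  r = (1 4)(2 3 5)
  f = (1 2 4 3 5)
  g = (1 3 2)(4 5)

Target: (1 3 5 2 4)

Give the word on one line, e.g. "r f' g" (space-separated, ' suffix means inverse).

  after f: (1 2 4 3 5)
  after f: (1 4 5 2 3)
  after g': (1 5 3 2)
  after r': (1 3 5 2 4)

f f g' r'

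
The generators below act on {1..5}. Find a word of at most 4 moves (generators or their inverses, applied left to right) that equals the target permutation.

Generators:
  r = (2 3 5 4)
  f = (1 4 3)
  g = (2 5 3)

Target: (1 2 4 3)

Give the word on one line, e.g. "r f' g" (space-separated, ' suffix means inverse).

  after f: (1 4 3)
  after r': (1 5 3)(2 4)
  after g': (1 2 4 3)

f r' g'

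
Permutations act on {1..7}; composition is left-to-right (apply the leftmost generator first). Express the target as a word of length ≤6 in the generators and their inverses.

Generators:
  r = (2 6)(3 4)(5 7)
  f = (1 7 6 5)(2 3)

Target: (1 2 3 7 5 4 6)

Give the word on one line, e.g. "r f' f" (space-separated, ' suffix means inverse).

f' r f r

  after f': (1 5 6 7)(2 3)
  after r: (1 7)(2 4 3 6 5)
  after f: (1 6)(2 4)(3 5)
  after r: (1 2 3 7 5 4 6)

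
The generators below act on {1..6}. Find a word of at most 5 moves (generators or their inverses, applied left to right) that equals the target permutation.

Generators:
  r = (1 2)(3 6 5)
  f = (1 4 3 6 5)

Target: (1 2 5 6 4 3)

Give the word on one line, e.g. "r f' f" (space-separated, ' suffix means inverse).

r f f r r

  after r: (1 2)(3 6 5)
  after f: (1 2 4 3 5 6)
  after f: (1 2 3)(4 6)
  after r: (2 6 4 5 3)
  after r: (1 2 5 6 4 3)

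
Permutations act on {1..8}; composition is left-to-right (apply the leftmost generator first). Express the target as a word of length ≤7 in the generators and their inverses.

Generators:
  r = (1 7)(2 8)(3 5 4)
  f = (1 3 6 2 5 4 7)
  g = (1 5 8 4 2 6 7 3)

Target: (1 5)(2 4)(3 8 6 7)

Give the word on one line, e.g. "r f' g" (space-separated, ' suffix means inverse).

g' r' g r g'

  after g': (1 3 7 6 2 4 8 5)
  after r': (1 4 2 5 7 6 8 3)
  after g: (1 2 8)(3 5)(4 6)
  after r: (1 8 7)(3 4 6)
  after g': (1 5)(2 4)(3 8 6 7)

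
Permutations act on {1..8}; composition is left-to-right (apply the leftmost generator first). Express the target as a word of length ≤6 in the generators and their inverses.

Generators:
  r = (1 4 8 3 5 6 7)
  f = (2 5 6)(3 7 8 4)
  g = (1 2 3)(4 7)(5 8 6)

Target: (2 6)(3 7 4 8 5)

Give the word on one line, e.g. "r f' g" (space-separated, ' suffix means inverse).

r r g r r

  after r: (1 4 8 3 5 6 7)
  after r: (1 8 5 7 4 3 6)
  after g: (1 6 2 3 5 4)
  after r: (1 7)(2 5 8 3 6)
  after r: (2 6)(3 7 4 8 5)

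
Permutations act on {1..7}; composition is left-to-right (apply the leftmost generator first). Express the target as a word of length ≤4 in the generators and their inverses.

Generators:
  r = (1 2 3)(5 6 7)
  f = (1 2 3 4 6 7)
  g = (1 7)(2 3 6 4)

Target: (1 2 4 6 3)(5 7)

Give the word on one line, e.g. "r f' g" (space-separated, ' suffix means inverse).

f' r' g' g'

  after f': (1 7 6 4 3 2)
  after r': (1 6 4 2 3)(5 7)
  after g': (1 3 7 5)
  after g': (1 2 4 6 3)(5 7)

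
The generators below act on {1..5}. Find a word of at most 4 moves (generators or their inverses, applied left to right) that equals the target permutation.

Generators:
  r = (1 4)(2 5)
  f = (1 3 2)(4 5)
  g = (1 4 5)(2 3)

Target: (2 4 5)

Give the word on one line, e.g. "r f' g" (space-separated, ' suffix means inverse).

r' g g

  after r': (1 4)(2 5)
  after g: (1 5 3 2)
  after g: (2 4 5)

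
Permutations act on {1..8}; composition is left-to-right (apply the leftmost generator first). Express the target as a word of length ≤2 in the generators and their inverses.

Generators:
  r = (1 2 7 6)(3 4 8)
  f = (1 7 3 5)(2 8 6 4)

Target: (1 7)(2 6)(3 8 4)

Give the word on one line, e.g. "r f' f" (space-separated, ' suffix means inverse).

r r

  after r: (1 2 7 6)(3 4 8)
  after r: (1 7)(2 6)(3 8 4)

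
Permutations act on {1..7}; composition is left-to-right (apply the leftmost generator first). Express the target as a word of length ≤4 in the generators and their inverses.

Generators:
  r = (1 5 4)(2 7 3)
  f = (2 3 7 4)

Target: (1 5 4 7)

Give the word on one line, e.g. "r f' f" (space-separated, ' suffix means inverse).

f r

  after f: (2 3 7 4)
  after r: (1 5 4 7)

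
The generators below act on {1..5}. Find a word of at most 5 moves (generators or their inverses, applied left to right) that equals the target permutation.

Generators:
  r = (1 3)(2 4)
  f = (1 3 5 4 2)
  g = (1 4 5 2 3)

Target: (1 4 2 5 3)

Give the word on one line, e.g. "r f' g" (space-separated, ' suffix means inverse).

  after r': (1 3)(2 4)
  after g: (2 5)(3 4)
  after g: (1 4)(3 5)
  after g: (1 5)(2 3)
  after f: (1 4 2 5 3)

r' g g g f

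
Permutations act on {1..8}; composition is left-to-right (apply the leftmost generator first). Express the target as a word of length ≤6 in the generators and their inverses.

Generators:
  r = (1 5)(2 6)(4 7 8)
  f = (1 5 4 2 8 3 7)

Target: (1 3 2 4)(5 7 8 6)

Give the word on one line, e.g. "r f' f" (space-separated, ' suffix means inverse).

  after r: (1 5)(2 6)(4 7 8)
  after f: (1 4)(2 6 8)(3 7)
  after r: (1 7 3 8 6 4 5)
  after f': (1 3 2 4)(5 7 8 6)

r f r f'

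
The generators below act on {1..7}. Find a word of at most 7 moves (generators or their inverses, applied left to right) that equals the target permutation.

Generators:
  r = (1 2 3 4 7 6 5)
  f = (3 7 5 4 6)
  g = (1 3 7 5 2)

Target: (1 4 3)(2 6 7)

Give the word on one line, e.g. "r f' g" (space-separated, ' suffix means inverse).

g' f r f r'

  after g': (1 2 5 7 3)
  after f: (1 2 4 6 3)
  after r: (1 3 2 7 6 4 5)
  after f: (1 7 3 2 5)
  after r': (1 4 3)(2 6 7)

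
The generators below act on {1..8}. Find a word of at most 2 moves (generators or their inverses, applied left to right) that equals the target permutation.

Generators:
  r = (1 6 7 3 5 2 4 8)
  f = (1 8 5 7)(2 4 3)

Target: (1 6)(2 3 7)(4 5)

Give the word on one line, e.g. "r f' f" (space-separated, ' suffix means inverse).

  after r: (1 6 7 3 5 2 4 8)
  after f: (1 6)(2 3 7)(4 5)

r f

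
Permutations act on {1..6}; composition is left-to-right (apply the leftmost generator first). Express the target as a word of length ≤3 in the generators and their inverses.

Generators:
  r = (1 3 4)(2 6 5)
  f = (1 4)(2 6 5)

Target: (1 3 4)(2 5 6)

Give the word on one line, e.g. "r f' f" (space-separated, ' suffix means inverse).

f' r' f

  after f': (1 4)(2 5 6)
  after r': (1 3)(2 6 5)
  after f: (1 3 4)(2 5 6)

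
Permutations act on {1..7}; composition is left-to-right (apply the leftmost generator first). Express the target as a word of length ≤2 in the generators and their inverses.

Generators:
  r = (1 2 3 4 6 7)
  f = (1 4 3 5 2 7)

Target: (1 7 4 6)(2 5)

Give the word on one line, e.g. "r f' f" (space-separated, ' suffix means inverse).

r f

  after r: (1 2 3 4 6 7)
  after f: (1 7 4 6)(2 5)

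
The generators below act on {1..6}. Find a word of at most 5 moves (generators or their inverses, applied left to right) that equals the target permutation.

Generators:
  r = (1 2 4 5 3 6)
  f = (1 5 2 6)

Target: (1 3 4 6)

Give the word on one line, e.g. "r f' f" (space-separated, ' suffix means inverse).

r' r' f'

  after r': (1 6 3 5 4 2)
  after r': (1 3 4)(2 6 5)
  after f': (1 3 4 6)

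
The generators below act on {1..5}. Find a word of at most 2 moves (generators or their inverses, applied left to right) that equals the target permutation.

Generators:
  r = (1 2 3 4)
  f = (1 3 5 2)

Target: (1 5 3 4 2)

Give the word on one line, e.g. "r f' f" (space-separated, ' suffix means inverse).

r f'

  after r: (1 2 3 4)
  after f': (1 5 3 4 2)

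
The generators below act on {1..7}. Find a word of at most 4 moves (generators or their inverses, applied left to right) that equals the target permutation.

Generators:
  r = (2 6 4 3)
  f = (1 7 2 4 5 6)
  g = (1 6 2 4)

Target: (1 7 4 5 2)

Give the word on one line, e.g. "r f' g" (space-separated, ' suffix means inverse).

f g

  after f: (1 7 2 4 5 6)
  after g: (1 7 4 5 2)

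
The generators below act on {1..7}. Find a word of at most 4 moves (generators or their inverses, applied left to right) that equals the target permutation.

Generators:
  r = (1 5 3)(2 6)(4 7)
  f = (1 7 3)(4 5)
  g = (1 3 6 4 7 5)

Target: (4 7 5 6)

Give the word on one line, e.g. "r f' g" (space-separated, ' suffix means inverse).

r' r' g

  after r': (1 3 5)(2 6)(4 7)
  after r': (1 5 3)
  after g: (4 7 5 6)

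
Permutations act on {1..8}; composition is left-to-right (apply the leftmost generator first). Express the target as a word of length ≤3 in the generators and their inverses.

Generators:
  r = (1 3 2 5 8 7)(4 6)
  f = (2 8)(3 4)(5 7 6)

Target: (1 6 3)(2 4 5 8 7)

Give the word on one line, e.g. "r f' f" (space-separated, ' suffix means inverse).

  after r': (1 7 8 5 2 3)(4 6)
  after f: (1 6 3)(2 4 5 8 7)

r' f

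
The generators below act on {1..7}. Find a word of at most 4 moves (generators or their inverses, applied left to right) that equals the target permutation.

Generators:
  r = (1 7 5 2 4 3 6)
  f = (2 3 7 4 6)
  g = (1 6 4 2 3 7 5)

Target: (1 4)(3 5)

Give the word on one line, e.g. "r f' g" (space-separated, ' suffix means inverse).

  after f: (2 3 7 4 6)
  after r: (1 7 3 5 2 6 4)
  after f: (1 4)(3 5)

f r f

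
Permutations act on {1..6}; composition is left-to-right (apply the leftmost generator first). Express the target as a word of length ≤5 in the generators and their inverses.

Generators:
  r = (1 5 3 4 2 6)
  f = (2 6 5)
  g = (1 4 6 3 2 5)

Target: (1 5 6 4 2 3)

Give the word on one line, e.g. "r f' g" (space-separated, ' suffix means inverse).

  after g': (1 5 2 3 6 4)
  after g': (1 2 6)(3 4 5)
  after r': (1 4)
  after r': (1 3 5)(2 4 6)
  after r': (1 5 6 4 2 3)

g' g' r' r' r'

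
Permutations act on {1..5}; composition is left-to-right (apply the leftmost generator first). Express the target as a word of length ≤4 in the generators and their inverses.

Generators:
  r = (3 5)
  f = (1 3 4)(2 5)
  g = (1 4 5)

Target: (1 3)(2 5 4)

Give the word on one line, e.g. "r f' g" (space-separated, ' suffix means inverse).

g f'

  after g: (1 4 5)
  after f': (1 3)(2 5 4)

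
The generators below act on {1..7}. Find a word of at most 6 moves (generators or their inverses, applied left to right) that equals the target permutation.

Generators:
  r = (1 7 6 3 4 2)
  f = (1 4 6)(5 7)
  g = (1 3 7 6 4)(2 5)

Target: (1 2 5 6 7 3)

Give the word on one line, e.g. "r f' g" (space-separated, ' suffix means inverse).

  after g: (1 3 7 6 4)(2 5)
  after r': (1 6 3)(2 5 4)
  after g: (1 4 5)(6 7)
  after g: (2 5 3 7 4)
  after r': (1 2 5 6 7 3)

g r' g g r'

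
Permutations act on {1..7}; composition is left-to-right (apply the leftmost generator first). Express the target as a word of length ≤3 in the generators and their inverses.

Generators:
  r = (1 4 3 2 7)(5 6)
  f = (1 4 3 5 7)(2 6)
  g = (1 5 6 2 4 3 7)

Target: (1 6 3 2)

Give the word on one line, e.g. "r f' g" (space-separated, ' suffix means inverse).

g r'

  after g: (1 5 6 2 4 3 7)
  after r': (1 6 3 2)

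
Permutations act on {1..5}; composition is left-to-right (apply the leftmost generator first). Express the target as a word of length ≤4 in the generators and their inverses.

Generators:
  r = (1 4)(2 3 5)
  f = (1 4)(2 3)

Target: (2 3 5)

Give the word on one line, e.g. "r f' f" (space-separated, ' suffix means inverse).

f r f r'

  after f: (1 4)(2 3)
  after r: (2 5)
  after f: (1 4)(2 5 3)
  after r': (2 3 5)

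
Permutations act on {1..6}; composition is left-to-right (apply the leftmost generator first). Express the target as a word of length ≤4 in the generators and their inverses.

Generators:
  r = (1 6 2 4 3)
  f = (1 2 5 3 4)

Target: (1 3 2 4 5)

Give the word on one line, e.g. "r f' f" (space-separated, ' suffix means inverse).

  after f: (1 2 5 3 4)
  after f: (1 5 4 2 3)
  after f: (1 3 2 4 5)

f f f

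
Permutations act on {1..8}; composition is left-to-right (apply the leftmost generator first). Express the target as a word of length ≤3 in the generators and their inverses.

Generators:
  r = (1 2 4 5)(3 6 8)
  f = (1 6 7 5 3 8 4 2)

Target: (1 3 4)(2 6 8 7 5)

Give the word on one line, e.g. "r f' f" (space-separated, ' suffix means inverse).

  after r': (1 5 4 2)(3 8 6)
  after f: (1 3 4)(2 6 8 7 5)

r' f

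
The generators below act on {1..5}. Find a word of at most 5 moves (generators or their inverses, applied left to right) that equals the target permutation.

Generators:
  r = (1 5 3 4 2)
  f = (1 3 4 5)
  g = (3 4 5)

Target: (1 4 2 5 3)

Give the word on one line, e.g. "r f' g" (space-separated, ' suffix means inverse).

  after g: (3 4 5)
  after r': (1 2 4)
  after g': (1 2 3 5 4)
  after r': (1 4 2 5 3)

g r' g' r'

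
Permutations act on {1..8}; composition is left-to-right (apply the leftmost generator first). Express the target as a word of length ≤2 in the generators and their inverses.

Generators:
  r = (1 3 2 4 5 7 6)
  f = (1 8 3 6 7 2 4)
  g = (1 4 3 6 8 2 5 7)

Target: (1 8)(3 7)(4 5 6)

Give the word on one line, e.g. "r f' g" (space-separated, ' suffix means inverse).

  after r: (1 3 2 4 5 7 6)
  after f': (1 8)(3 7)(4 5 6)

r f'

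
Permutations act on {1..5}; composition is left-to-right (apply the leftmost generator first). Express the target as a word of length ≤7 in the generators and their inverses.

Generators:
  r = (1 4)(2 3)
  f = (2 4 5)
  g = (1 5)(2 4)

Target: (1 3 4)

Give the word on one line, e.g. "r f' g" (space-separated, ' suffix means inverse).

  after r: (1 4)(2 3)
  after g: (1 2 3 4 5)
  after f: (1 4 2 3 5)
  after g': (1 2 3)
  after r': (1 3 4)

r g f g' r'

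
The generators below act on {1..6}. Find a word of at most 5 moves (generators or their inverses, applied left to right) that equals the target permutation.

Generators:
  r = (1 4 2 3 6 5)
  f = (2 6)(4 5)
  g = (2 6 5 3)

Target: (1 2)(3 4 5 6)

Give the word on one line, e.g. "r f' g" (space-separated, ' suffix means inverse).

g f' g r r

  after g: (2 6 5 3)
  after f': (3 6 4 5)
  after g: (2 6 4 3 5)
  after r: (1 4 6 2 5 3)
  after r: (1 2)(3 4 5 6)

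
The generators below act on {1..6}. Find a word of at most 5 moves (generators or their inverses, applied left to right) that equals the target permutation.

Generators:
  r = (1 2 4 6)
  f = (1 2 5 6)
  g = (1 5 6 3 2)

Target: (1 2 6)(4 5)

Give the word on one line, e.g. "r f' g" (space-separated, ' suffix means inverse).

r f' r

  after r: (1 2 4 6)
  after f': (2 4 5)
  after r: (1 2 6)(4 5)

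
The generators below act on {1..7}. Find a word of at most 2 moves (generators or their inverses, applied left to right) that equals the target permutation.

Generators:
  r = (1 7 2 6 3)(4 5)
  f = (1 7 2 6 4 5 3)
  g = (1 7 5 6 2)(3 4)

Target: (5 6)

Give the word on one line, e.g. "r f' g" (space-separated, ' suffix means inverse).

  after r: (1 7 2 6 3)(4 5)
  after f': (5 6)

r f'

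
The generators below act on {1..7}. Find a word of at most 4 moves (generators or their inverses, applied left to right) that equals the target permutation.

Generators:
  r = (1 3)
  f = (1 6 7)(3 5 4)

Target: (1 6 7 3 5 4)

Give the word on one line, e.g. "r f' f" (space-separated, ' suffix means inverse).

f' f' r

  after f': (1 7 6)(3 4 5)
  after f': (1 6 7)(3 5 4)
  after r: (1 6 7 3 5 4)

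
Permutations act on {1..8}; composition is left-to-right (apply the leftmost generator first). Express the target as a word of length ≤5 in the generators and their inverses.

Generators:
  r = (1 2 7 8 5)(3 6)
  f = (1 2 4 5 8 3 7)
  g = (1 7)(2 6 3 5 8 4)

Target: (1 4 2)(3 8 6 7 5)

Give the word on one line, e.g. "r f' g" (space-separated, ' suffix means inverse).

  after g': (1 7)(2 4 8 5 3 6)
  after r': (1 2 4 7 5 6)
  after f: (1 4)(2 5 6)(3 7 8)
  after r: (1 4 2)(3 8 6 7 5)

g' r' f r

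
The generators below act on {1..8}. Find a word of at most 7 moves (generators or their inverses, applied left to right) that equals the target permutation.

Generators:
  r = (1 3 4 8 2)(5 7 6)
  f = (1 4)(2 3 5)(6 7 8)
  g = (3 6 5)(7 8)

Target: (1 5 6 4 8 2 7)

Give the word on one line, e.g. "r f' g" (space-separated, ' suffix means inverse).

  after g': (3 5 6)(7 8)
  after r': (1 2 8 5 7 4 3 6)
  after g': (1 2 7 4 5 8 6)
  after g': (1 2 8 3 5 7 4 6)
  after f': (1 5 6 4 8 2 7)

g' r' g' g' f'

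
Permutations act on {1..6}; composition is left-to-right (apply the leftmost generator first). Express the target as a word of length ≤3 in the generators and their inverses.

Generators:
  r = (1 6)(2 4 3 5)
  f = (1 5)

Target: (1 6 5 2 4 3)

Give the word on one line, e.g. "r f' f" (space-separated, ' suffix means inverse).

r f'

  after r: (1 6)(2 4 3 5)
  after f': (1 6 5 2 4 3)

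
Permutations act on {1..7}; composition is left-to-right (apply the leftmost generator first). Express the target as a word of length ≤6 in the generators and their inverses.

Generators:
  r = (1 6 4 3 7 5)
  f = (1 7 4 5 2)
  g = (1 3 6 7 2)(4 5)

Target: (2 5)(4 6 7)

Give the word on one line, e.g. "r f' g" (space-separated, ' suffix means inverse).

r g' f g'

  after r: (1 6 4 3 7 5)
  after g': (1 3 6 5 2 7 4)
  after f: (1 3 6 2 4 7 5)
  after g': (2 5)(4 6 7)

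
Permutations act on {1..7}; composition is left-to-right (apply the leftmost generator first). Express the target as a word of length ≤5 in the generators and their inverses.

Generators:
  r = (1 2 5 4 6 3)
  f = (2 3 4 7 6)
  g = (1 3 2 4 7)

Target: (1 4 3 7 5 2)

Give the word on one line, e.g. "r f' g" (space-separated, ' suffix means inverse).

g' f g' r'

  after g': (1 7 4 2 3)
  after f: (1 6 2 4 3)
  after g': (1 6 3 7 4)
  after r': (1 4 3 7 5 2)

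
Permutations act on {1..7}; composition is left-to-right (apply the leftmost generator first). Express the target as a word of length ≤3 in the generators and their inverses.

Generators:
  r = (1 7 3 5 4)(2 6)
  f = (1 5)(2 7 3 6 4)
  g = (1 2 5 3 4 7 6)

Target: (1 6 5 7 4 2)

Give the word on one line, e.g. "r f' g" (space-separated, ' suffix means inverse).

r g

  after r: (1 7 3 5 4)(2 6)
  after g: (1 6 5 7 4 2)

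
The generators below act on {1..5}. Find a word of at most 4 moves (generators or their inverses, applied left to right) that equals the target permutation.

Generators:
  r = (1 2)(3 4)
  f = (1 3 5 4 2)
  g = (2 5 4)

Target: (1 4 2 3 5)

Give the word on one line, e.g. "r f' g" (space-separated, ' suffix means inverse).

g' r g'

  after g': (2 4 5)
  after r: (1 2 3 4 5)
  after g': (1 4 2 3 5)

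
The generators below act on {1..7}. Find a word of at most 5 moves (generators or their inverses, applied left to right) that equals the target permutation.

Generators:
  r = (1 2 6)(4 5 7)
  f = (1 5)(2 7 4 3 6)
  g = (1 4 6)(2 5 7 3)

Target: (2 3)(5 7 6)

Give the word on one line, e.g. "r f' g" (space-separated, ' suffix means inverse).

f' r' f' f' r'

  after f': (1 5)(2 6 3 4 7)
  after r': (1 4 5 6 3 7)
  after f': (1 7 5 3 2 6 4)
  after f': (1 2 3 6 7)(4 5)
  after r': (2 3)(5 7 6)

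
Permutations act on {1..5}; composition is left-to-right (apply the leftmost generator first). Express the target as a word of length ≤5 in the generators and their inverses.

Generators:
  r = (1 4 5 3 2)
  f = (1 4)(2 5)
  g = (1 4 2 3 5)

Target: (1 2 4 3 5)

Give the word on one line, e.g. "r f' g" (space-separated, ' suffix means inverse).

r' g' f' r'

  after r': (1 2 3 5 4)
  after g': (1 4 5)
  after f': (2 5 4)
  after r': (1 2 4 3 5)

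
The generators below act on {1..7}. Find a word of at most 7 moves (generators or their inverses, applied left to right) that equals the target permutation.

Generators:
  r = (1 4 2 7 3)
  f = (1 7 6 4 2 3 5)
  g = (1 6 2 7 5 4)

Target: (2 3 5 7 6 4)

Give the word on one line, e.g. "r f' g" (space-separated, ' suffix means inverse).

  after r': (1 3 7 2 4)
  after g: (1 3 5 4 6 2)
  after f': (1 2 5 6 4 7)
  after r: (1 7 4 3)(2 5 6)
  after f': (2 3 5 7 6 4)

r' g f' r f'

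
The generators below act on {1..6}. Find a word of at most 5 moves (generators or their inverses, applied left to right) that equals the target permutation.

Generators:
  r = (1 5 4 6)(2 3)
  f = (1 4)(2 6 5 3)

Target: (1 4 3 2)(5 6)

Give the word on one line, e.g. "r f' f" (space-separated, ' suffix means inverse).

r f' r'

  after r: (1 5 4 6)(2 3)
  after f': (1 6 4 2 5)
  after r': (1 4 3 2)(5 6)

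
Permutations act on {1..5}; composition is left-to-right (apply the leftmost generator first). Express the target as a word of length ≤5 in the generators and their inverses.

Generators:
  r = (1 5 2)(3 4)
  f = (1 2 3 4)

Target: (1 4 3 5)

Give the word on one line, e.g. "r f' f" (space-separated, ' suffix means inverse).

  after f': (1 4 3 2)
  after r: (1 3)(2 5)
  after r: (1 4 3 5)

f' r r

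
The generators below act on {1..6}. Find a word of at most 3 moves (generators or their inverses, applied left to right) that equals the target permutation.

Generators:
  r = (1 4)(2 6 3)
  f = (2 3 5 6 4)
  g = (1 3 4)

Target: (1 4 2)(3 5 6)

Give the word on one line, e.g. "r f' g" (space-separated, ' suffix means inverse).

  after f: (2 3 5 6 4)
  after g': (1 4 2)(3 5 6)

f g'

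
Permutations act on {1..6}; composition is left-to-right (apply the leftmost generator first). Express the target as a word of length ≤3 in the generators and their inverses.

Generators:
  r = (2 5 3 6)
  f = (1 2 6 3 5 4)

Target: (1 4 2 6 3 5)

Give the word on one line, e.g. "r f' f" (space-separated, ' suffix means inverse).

  after r': (2 6 3 5)
  after f': (1 4 5)
  after r': (1 4 2 6 3 5)

r' f' r'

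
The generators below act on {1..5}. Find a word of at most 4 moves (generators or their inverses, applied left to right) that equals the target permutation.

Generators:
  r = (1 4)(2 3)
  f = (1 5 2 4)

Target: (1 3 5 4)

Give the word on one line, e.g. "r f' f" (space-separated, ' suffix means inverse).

f' f' r f'

  after f': (1 4 2 5)
  after f': (1 2)(4 5)
  after r: (1 3 2 4 5)
  after f': (1 3 5 4)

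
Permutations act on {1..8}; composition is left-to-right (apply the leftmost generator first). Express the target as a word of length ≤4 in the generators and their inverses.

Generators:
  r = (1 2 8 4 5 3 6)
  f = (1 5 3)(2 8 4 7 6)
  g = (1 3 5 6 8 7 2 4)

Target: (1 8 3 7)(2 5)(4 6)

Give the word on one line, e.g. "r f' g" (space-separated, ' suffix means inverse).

  after g': (1 4 2 7 8 6 5 3)
  after r': (1 8 3 6 4)(2 7)
  after f': (1 2 4 3 7 6 8 5)
  after r: (1 8 3 7)(2 5)(4 6)

g' r' f' r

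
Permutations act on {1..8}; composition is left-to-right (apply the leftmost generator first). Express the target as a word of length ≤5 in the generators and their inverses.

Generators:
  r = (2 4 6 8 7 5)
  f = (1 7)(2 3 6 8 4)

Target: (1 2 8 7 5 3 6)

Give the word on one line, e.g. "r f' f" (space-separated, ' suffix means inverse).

f r f r

  after f: (1 7)(2 3 6 8 4)
  after r: (1 5 2 3 8 6 7)
  after f: (1 5 3 4 2 6)
  after r: (1 2 8 7 5 3 6)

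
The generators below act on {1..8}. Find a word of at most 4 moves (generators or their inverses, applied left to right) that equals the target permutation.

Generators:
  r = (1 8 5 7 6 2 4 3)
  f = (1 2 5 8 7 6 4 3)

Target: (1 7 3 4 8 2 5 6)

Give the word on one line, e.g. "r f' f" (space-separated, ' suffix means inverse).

f f r

  after f: (1 2 5 8 7 6 4 3)
  after f: (1 5 7 4)(2 8 6 3)
  after r: (1 7 3 4 8 2 5 6)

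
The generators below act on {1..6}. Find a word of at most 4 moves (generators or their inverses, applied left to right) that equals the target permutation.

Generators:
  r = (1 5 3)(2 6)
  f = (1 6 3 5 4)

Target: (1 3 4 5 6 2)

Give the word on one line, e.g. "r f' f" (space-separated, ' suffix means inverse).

r f'

  after r: (1 5 3)(2 6)
  after f': (1 3 4 5 6 2)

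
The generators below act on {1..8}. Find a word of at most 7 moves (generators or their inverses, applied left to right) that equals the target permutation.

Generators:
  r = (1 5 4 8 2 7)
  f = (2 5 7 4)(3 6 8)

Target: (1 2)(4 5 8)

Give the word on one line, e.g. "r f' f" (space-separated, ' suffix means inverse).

r r f' f' f'

  after r: (1 5 4 8 2 7)
  after r: (1 4 2)(5 8 7)
  after f': (1 7 2)(3 8 5 6)
  after f': (1 5 3 6 8 2)(4 7)
  after f': (1 2)(4 5 8)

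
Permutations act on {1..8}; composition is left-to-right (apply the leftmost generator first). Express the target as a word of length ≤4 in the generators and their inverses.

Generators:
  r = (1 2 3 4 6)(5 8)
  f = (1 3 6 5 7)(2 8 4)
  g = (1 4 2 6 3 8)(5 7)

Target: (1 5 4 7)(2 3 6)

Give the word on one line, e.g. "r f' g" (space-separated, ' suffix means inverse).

f' r g

  after f': (1 7 5 6 3)(2 4 8)
  after r: (1 7 8 3 2 6 4 5)
  after g: (1 5 4 7)(2 3 6)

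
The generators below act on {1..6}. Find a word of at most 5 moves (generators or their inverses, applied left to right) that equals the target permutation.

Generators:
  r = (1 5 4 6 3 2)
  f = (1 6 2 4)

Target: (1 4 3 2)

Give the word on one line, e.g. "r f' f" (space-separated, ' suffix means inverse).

  after f': (1 4 2 6)
  after r: (1 6 5 4)(2 3)
  after f': (2 3 6 5)
  after r: (1 5)(4 6)
  after r: (1 4 3 2)

f' r f' r r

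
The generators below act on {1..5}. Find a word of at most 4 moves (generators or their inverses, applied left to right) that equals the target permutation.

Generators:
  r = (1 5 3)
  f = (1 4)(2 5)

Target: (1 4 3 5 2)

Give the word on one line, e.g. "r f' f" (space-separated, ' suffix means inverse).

f r'

  after f: (1 4)(2 5)
  after r': (1 4 3 5 2)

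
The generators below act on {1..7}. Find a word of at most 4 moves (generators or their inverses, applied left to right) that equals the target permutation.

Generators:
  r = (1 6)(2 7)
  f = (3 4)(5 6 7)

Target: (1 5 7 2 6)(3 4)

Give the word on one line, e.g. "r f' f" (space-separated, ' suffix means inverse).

r f'

  after r: (1 6)(2 7)
  after f': (1 5 7 2 6)(3 4)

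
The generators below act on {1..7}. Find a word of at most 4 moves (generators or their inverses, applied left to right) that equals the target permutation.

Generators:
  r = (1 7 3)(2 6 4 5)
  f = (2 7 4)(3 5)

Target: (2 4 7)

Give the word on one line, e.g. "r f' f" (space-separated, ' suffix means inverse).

f f

  after f: (2 7 4)(3 5)
  after f: (2 4 7)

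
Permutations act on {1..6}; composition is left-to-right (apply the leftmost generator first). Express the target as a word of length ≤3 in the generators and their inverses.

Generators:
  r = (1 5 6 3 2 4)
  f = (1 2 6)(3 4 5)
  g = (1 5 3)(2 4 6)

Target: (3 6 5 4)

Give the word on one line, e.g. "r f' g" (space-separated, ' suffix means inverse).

  after r: (1 5 6 3 2 4)
  after g': (3 6 5 4)

r g'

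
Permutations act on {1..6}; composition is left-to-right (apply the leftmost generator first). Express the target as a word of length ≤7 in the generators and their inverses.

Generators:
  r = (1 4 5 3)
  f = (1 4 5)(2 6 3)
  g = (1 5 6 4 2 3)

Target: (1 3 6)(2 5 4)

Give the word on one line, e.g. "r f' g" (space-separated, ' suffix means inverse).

r' r' f' g g

  after r': (1 3 5 4)
  after r': (1 5)(3 4)
  after f': (1 4 6 2 3)
  after g: (1 2)(3 5 6)
  after g: (1 3 6)(2 5 4)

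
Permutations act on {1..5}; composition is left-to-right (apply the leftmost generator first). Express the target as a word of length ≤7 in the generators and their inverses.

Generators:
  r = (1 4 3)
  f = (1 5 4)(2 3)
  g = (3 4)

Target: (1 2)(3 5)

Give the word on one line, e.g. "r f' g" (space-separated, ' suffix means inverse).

  after r': (1 3 4)
  after g': (1 4)
  after r: (1 3)
  after f: (1 2 3 5 4)
  after r: (1 2)(3 5)

r' g' r f r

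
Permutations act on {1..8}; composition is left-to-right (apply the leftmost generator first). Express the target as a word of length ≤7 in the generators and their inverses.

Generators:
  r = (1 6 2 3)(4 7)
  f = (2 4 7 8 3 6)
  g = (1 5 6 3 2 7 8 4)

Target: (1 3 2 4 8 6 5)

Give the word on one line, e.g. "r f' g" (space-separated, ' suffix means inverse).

f' g f' g' r'

  after f': (2 6 3 8 7 4)
  after g: (1 5 6 2 3 4 7)
  after f': (1 5 3 2 8 7)
  after g': (2 7 4 8)(5 6)
  after r': (1 3 2 4 8 6 5)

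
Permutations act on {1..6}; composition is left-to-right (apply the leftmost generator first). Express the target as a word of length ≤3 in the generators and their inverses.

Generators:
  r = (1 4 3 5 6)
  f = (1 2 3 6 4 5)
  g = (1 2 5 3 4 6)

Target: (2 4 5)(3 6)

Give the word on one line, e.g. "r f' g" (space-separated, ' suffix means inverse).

  after g': (1 6 4 3 5 2)
  after r: (2 4 5)(3 6)

g' r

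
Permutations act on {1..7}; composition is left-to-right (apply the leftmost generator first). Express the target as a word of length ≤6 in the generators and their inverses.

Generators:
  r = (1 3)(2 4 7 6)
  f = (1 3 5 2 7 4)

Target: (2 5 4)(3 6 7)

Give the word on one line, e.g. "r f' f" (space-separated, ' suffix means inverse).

f' f' f' r f

  after f': (1 4 7 2 5 3)
  after f': (1 7 5)(2 3 4)
  after f': (1 2)(3 7)(4 5)
  after r: (1 4 5 7)(2 3 6)
  after f: (2 5 4)(3 6 7)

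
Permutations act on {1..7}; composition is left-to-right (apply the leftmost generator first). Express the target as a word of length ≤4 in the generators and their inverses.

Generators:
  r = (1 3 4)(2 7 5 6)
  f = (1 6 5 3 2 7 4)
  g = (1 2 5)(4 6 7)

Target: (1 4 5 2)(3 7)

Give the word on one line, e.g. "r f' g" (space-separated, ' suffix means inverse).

f' f' g

  after f': (1 4 7 2 3 5 6)
  after f': (1 7 3 6 4 2 5)
  after g: (1 4 5 2)(3 7)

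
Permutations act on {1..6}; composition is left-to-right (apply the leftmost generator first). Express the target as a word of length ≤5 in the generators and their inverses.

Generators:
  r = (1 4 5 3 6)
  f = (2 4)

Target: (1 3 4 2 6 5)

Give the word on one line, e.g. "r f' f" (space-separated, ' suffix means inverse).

f r' r' f' f'

  after f: (2 4)
  after r': (1 6 3 5 4 2)
  after r': (1 3 4 2 6 5)
  after f': (1 3 2 6 5)
  after f': (1 3 4 2 6 5)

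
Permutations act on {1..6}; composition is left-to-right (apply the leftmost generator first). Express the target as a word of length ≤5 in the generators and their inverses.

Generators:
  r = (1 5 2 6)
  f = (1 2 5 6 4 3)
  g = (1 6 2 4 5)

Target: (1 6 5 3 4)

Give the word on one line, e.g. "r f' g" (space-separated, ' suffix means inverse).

f r f' g r'

  after f: (1 2 5 6 4 3)
  after r: (1 6 4 3 5)
  after f': (1 5 3 2)
  after g: (2 6)(3 4 5)
  after r': (1 6 5 3 4)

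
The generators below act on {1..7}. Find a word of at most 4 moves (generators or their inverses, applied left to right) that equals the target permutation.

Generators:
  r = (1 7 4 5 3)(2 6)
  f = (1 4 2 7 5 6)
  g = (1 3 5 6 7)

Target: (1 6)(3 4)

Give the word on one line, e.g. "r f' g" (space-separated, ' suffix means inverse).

  after f: (1 4 2 7 5 6)
  after r': (1 7 4 6 3 5 2)
  after f': (1 2 6 3 7)(4 5)
  after r: (1 6)(3 4)

f r' f' r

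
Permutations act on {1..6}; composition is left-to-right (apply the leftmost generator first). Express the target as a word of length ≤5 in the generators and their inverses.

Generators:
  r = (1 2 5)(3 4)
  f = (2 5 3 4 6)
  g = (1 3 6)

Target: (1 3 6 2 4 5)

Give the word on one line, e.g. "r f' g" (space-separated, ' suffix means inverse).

r' g f r' r'

  after r': (1 5 2)(3 4)
  after g: (1 5 2 3 4 6)
  after f: (1 3 6)(2 4)
  after r': (1 4)(2 3 6 5)
  after r': (1 3 6 2 4 5)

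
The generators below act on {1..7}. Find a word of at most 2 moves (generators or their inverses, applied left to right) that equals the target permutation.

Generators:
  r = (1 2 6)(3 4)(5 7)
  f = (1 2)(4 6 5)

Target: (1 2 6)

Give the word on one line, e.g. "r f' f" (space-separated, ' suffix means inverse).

  after r': (1 6 2)(3 4)(5 7)
  after r': (1 2 6)

r' r'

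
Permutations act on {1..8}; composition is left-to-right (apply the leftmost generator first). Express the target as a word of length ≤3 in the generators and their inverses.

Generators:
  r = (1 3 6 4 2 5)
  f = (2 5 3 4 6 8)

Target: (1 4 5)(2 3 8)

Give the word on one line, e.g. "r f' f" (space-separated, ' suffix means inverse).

r f

  after r: (1 3 6 4 2 5)
  after f: (1 4 5)(2 3 8)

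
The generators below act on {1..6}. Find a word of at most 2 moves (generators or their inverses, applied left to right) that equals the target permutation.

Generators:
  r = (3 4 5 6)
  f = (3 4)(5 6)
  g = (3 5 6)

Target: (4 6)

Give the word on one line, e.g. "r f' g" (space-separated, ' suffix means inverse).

r f

  after r: (3 4 5 6)
  after f: (4 6)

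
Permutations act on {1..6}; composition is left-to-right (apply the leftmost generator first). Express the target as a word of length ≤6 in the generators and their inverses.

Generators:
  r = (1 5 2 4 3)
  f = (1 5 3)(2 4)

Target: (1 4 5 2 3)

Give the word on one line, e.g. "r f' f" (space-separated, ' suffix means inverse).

f' r' f' r

  after f': (1 3 5)(2 4)
  after r': (1 4 5 3)
  after f': (1 2 4)
  after r: (1 4 5 2 3)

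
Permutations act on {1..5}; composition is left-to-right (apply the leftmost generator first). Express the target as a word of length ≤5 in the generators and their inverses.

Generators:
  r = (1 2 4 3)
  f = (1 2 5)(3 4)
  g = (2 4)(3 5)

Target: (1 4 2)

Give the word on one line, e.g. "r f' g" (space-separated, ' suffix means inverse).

r' f f f

  after r': (1 3 4 2)
  after f: (1 4 5)
  after f: (1 3 4)(2 5)
  after f: (1 4 2)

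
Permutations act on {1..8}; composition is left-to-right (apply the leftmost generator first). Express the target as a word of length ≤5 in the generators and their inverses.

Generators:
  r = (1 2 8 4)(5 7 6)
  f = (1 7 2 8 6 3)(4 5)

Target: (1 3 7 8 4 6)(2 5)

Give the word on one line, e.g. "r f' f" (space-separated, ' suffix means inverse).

f' r r

  after f': (1 3 6 8 2 7)(4 5)
  after r: (1 3 5)(2 6 4 7)
  after r: (1 3 7 8 4 6)(2 5)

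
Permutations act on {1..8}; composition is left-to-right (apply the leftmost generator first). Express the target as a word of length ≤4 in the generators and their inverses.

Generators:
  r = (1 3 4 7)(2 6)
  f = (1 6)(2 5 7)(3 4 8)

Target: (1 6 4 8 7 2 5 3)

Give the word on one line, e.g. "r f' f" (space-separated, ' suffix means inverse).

  after f: (1 6)(2 5 7)(3 4 8)
  after r': (1 2 5 4 8)(6 7)
  after r': (1 6 4 8 7 2 5 3)

f r' r'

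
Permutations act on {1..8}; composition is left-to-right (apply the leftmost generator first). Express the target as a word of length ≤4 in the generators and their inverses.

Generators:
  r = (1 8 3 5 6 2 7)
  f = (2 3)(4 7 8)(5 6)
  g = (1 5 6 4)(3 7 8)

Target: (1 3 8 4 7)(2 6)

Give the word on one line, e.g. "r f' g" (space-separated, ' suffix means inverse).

g f' r f'

  after g: (1 5 6 4)(3 7 8)
  after f': (1 6 8 2 3 4)
  after r: (1 2 5 6 3 4 8 7)
  after f': (1 3 8 4 7)(2 6)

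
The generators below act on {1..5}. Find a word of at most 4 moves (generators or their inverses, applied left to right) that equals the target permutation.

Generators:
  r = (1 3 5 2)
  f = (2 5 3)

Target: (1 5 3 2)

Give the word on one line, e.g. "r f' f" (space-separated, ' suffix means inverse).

r f f

  after r: (1 3 5 2)
  after f: (1 2)
  after f: (1 5 3 2)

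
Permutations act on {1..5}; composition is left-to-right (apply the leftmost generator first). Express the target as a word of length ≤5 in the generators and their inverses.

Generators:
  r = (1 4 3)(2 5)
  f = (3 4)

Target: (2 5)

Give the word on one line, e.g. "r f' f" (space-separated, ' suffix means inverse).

  after r': (1 3 4)(2 5)
  after r': (1 4 3)
  after r': (2 5)

r' r' r'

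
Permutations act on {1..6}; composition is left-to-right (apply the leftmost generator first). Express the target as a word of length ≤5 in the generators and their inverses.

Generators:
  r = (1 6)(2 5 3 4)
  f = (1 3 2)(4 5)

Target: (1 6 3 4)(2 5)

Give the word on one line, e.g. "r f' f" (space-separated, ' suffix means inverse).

r' f f r r

  after r': (1 6)(2 4 3 5)
  after f: (1 6 3 4 2 5)
  after f: (1 6 2 4)(3 5)
  after r: (4 6 5)
  after r: (1 6 3 4)(2 5)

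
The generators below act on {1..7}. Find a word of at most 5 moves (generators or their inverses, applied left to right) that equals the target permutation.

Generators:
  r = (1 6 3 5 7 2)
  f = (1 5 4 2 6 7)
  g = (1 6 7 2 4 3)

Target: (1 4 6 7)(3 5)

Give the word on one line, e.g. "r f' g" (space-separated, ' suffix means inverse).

r g' g' g'

  after r: (1 6 3 5 7 2)
  after g': (2 3 5 6 4)
  after g': (1 3 5)(2 4 7 6)
  after g': (1 4 6 7)(3 5)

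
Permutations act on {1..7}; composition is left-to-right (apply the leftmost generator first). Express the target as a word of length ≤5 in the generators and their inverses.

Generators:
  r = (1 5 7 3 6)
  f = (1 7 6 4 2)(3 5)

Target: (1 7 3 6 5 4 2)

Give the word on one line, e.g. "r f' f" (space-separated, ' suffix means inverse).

  after r': (1 6 3 7 5)
  after f': (1 7 3)(2 4 6 5)
  after r: (1 3 5 2 4)(6 7)
  after f': (1 5 4 2 6)
  after r: (1 7 3 6 5 4 2)

r' f' r f' r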